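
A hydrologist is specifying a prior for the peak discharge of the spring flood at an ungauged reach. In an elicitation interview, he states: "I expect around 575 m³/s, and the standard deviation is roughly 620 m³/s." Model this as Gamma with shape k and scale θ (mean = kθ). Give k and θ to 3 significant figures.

For Gamma(k, scale θ): mean = kθ, variance = kθ², so CV = 1/√k.
CV = SD/mean = 620/575 = 1.078, hence k = 1/CV² = 0.86.
Then θ = mean/k = 575/0.86 = 669.

k ≈ 0.86, θ ≈ 669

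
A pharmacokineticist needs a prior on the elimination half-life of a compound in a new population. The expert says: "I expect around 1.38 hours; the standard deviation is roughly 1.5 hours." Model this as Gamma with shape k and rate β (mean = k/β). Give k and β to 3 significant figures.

For Gamma(k, rate β): mean = k/β, variance = k/β², so CV = 1/√k.
CV = SD/mean = 1.5/1.38 = 1.087, hence k = 1/CV² = 0.846.
Then β = k/mean = 0.846/1.38 = 0.613.

k ≈ 0.846, β ≈ 0.613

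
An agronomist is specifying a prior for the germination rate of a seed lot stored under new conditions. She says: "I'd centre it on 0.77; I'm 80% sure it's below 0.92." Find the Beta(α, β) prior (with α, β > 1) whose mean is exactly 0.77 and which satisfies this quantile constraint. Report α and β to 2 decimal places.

With mean 0.77 fixed, write α = 0.77s, β = 0.23s where s = α+β.
Need P(θ < 0.92) = 0.8 under Beta(0.77s, 0.23s). Normal approximation: (q−m)/√(m(1−m)/s) ≈ z_{0.8} = 0.842, so s ≈ 0.77·0.23·(0.842)²/(0.92−0.77)² = 5.6.
At s = 5.6: P(θ<0.92) ≈ 0.803. Adjusting to match 0.8 gives s ≈ 5.49.
So α = 0.77·5.49 ≈ 4.23, β = 0.23·5.49 ≈ 1.26.

α ≈ 4.23, β ≈ 1.26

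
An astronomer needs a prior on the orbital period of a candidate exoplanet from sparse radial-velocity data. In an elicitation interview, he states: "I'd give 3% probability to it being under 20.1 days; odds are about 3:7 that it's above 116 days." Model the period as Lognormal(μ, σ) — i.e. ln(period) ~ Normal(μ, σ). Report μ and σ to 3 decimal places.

μ ≈ 4.371, σ ≈ 0.729

If T ~ Lognormal(μ,σ) then ln T ~ Normal(μ,σ), so the p-quantile of ln T is μ + z_p·σ.
ln(20.1) = 3.001 and ln(116) = 4.754; z_{0.03} = -1.881, z_{0.7} = 0.5244.
σ = (4.754 − 3.001)/(0.5244 − (-1.881)) = 0.729.
μ = 3.001 − (-1.881)·0.729 = 4.371.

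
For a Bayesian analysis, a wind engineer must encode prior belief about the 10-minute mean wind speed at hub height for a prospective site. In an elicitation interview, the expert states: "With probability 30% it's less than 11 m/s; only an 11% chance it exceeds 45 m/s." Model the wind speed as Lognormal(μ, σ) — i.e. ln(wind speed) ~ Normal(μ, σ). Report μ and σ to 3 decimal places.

μ ≈ 2.820, σ ≈ 0.805

If T ~ Lognormal(μ,σ) then ln T ~ Normal(μ,σ), so the p-quantile of ln T is μ + z_p·σ.
ln(11) = 2.398 and ln(45) = 3.807; z_{0.3} = -0.5244, z_{0.89} = 1.227.
σ = (3.807 − 2.398)/(1.227 − (-0.5244)) = 0.805.
μ = 2.398 − (-0.5244)·0.805 = 2.820.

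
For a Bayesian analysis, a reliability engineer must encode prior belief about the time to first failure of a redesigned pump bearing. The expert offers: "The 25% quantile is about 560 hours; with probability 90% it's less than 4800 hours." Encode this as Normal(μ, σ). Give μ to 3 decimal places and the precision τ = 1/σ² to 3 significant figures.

For Normal(μ,σ), the p-quantile is μ + z_p·σ. Here z_{0.25} = -0.6745, z_{0.9} = 1.282.
So 560 = μ − 0.6745σ and 4800 = μ + 1.282σ.
Subtracting: σ = (4800 − 560)/(1.282 − (-0.6745)) = 2167.643.
Then μ = 560 − (-0.6745)·2167.643 = 2022.053.
Precision τ = 1/σ² = 1/2168² = 2.13e-07.

μ = 2022.053, τ = 2.13e-07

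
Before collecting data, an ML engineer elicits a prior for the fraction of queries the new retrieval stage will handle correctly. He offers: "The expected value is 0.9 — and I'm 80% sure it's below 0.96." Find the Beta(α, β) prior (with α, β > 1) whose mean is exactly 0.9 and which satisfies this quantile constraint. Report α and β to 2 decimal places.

With mean 0.9 fixed, write α = 0.9s, β = 0.1s where s = α+β.
Need P(θ < 0.96) = 0.8 under Beta(0.9s, 0.1s). Normal approximation: (q−m)/√(m(1−m)/s) ≈ z_{0.8} = 0.842, so s ≈ 0.9·0.1·(0.842)²/(0.96−0.9)² = 17.7.
At s = 17.7: P(θ<0.96) ≈ 0.803. Adjusting to match 0.8 gives s ≈ 17.44.
So α = 0.9·17.44 ≈ 15.69, β = 0.1·17.44 ≈ 1.74.

α ≈ 15.69, β ≈ 1.74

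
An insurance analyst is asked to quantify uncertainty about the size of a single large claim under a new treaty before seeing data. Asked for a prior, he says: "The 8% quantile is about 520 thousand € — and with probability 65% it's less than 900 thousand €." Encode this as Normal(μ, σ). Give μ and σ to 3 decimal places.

μ = 818.218, σ = 212.244

The p-quantile of Normal(μ,σ) is μ + z_p·σ, with z_{0.08} = -1.405 and z_{0.65} = 0.3853.
Eliminate σ: μ = (z₂·x₁ − z₁·x₂)/(z₂ − z₁) = (0.3853·520 − (-1.405)·900)/1.79 = 818.218.
Then σ = (x₂ − x₁)/(z₂ − z₁) = (900 − 520)/1.79 = 212.244.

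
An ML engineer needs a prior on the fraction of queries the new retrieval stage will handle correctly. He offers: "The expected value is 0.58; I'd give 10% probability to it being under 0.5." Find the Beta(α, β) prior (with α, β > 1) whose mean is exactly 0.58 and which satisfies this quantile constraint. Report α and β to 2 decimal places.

With mean 0.58 fixed, write α = 0.58s, β = 0.42s where s = α+β.
Need P(θ < 0.5) = 0.1 under Beta(0.58s, 0.42s). Normal approximation: (q−m)/√(m(1−m)/s) ≈ z_{0.1} = -1.28, so s ≈ 0.58·0.42·(-1.28)²/(0.5−0.58)² = 62.5.
At s = 62.5: P(θ<0.5) ≈ 0.101. Adjusting to match 0.1 gives s ≈ 63.03.
So α = 0.58·63.03 ≈ 36.56, β = 0.42·63.03 ≈ 26.47.

α ≈ 36.56, β ≈ 26.47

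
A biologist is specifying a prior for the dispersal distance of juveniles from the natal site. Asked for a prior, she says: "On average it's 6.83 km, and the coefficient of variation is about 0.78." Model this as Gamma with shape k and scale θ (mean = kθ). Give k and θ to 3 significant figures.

k ≈ 1.64, θ ≈ 4.16

For Gamma(k, scale θ): mean = kθ, variance = kθ², so CV = 1/√k.
CV = 0.78, hence k = 1/CV² = 1.64.
Then θ = mean/k = 6.83/1.64 = 4.16.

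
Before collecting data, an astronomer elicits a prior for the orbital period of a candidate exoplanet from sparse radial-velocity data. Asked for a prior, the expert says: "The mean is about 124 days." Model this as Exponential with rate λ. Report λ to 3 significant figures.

Exponential mean = 1/λ, so λ = 1/124.0 = 0.00806.

λ ≈ 0.00806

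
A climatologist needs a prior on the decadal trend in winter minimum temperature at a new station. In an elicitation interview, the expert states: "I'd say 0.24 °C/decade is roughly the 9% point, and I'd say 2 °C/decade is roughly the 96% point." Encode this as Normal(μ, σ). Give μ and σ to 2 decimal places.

The p-quantile of Normal(μ,σ) is μ + z_p·σ, with z_{0.09} = -1.341 and z_{0.96} = 1.751.
Eliminate σ: μ = (z₂·x₁ − z₁·x₂)/(z₂ − z₁) = (1.751·0.24 − (-1.341)·2)/3.091 = 1.00.
Then σ = (x₂ − x₁)/(z₂ − z₁) = (2 − 0.24)/3.091 = 0.57.

μ = 1.00, σ = 0.57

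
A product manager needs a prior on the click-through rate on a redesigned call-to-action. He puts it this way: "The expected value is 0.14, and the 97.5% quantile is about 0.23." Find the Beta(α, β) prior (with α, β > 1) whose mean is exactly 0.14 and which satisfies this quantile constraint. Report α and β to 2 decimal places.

With mean 0.14 fixed, write α = 0.14s, β = 0.86s where s = α+β.
Need P(θ < 0.23) = 0.975 under Beta(0.14s, 0.86s). Normal approximation: (q−m)/√(m(1−m)/s) ≈ z_{0.975} = 1.96, so s ≈ 0.14·0.86·(1.96)²/(0.23−0.14)² = 57.1.
At s = 57.1: P(θ<0.23) ≈ 0.963. Adjusting to match 0.975 gives s ≈ 69.63.
So α = 0.14·69.63 ≈ 9.75, β = 0.86·69.63 ≈ 59.89.

α ≈ 9.75, β ≈ 59.89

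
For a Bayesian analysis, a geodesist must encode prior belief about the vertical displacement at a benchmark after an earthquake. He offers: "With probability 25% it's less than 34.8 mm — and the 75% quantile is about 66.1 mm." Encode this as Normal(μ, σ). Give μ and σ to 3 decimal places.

μ = 50.450, σ = 23.203

For Normal(μ,σ), the p-quantile is μ + z_p·σ. Here z_{0.25} = -0.6745, z_{0.75} = 0.6745.
So 34.8 = μ − 0.6745σ and 66.1 = μ + 0.6745σ.
Subtracting: σ = (66.1 − 34.8)/(0.6745 − (-0.6745)) = 23.203.
Then μ = 34.8 − (-0.6745)·23.203 = 50.450.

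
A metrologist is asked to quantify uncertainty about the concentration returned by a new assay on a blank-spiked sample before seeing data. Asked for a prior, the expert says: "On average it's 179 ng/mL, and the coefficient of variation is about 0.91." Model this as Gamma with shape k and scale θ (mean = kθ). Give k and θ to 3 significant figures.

For Gamma(k, scale θ): mean = kθ, variance = kθ², so CV = 1/√k.
CV = 0.91, hence k = 1/CV² = 1.21.
Then θ = mean/k = 179/1.21 = 148.

k ≈ 1.21, θ ≈ 148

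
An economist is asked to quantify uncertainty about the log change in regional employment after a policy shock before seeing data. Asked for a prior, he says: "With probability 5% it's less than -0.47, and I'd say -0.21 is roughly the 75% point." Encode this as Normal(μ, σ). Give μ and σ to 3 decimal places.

The p-quantile of Normal(μ,σ) is μ + z_p·σ, with z_{0.05} = -1.645 and z_{0.75} = 0.6745.
Eliminate σ: μ = (z₂·x₁ − z₁·x₂)/(z₂ − z₁) = (0.6745·-0.47 − (-1.645)·-0.21)/2.319 = -0.286.
Then σ = (x₂ − x₁)/(z₂ − z₁) = (-0.21 − -0.47)/2.319 = 0.112.

μ = -0.286, σ = 0.112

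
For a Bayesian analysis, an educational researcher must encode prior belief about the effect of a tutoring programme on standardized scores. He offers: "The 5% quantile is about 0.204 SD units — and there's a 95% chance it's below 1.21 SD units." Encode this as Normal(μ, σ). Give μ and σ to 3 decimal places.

For Normal(μ,σ), the p-quantile is μ + z_p·σ. Here z_{0.05} = -1.645, z_{0.95} = 1.645.
So 0.204 = μ − 1.645σ and 1.21 = μ + 1.645σ.
Subtracting: σ = (1.21 − 0.204)/(1.645 − (-1.645)) = 0.306.
Then μ = 0.204 − (-1.645)·0.306 = 0.707.

μ = 0.707, σ = 0.306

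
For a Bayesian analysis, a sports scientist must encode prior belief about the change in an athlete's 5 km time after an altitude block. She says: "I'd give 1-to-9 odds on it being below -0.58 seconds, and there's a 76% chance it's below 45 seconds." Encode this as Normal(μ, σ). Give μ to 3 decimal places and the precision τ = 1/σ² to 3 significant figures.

The p-quantile of Normal(μ,σ) is μ + z_p·σ, with z_{0.1} = -1.282 and z_{0.76} = 0.7063.
Eliminate σ: μ = (z₂·x₁ − z₁·x₂)/(z₂ − z₁) = (0.7063·-0.58 − (-1.282)·45)/1.988 = 28.805.
Then σ = (x₂ − x₁)/(z₂ − z₁) = (45 − -0.58)/1.988 = 22.929.
Precision τ = 1/σ² = 1/22.93² = 0.0019.

μ = 28.805, τ = 0.0019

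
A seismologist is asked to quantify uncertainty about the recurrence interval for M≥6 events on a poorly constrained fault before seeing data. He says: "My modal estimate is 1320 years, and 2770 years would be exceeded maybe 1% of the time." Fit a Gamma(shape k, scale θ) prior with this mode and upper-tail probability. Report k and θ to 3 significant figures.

Gamma(k,θ) with k>1 has mode (k−1)θ, so θ = 1320/(k−1).
Need P(X < 2770) = 0.99 with θ tied to k this way. Start at k = 2, θ = 1320: P(X<2770) ≈ 0.620.
Too low — raise k to concentrate. Iterating converges to k ≈ 9.86.
Then θ = 1320/(9.86−1) ≈ 149.

k ≈ 9.86, θ ≈ 149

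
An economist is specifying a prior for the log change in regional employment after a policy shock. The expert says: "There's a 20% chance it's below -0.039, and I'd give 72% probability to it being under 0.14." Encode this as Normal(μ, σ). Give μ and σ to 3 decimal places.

For Normal(μ,σ), the p-quantile is μ + z_p·σ. Here z_{0.2} = -0.8416, z_{0.72} = 0.5828.
So -0.039 = μ − 0.8416σ and 0.14 = μ + 0.5828σ.
Subtracting: σ = (0.14 − -0.039)/(0.5828 − (-0.8416)) = 0.126.
Then μ = -0.039 − (-0.8416)·0.126 = 0.067.

μ = 0.067, σ = 0.126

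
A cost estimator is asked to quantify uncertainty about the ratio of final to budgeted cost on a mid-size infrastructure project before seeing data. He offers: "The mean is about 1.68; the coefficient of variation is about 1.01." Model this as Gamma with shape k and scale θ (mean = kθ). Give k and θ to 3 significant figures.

For Gamma(k, scale θ): mean = kθ, variance = kθ², so CV = 1/√k.
CV = 1.01, hence k = 1/CV² = 0.98.
Then θ = mean/k = 1.68/0.98 = 1.71.

k ≈ 0.98, θ ≈ 1.71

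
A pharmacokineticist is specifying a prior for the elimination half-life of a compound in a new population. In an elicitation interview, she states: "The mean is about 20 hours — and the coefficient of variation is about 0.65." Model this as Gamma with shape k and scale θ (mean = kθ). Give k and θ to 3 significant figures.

For Gamma(k, scale θ): mean = kθ, variance = kθ², so CV = 1/√k.
CV = 0.65, hence k = 1/CV² = 2.37.
Then θ = mean/k = 20/2.37 = 8.45.

k ≈ 2.37, θ ≈ 8.45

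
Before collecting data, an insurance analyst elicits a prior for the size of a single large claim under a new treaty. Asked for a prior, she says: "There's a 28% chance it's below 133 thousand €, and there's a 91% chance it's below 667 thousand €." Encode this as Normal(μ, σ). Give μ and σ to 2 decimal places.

For Normal(μ,σ), the p-quantile is μ + z_p·σ. Here z_{0.28} = -0.5828, z_{0.91} = 1.341.
So 133 = μ − 0.5828σ and 667 = μ + 1.341σ.
Subtracting: σ = (667 − 133)/(1.341 − (-0.5828)) = 277.60.
Then μ = 133 − (-0.5828)·277.60 = 294.80.

μ = 294.80, σ = 277.60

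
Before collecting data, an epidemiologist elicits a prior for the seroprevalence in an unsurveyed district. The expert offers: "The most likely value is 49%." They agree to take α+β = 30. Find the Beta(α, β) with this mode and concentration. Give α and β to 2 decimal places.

α = 14.72, β = 15.28

For α,β > 1 the Beta mode is (α−1)/(α+β−2). With α+β = 30, the mode is (α−1)/28.
Set (α−1)/28 = 0.49 → α = 1 + 0.49·28 = 14.72.
β = 30 − α = 15.28.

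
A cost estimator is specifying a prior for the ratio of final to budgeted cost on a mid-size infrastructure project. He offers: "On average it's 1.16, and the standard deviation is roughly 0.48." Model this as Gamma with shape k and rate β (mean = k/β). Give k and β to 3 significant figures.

For Gamma(k, rate β): mean = k/β, variance = k/β², so CV = 1/√k.
CV = SD/mean = 0.48/1.16 = 0.4138, hence k = 1/CV² = 5.84.
Then β = k/mean = 5.84/1.16 = 5.03.

k ≈ 5.84, β ≈ 5.03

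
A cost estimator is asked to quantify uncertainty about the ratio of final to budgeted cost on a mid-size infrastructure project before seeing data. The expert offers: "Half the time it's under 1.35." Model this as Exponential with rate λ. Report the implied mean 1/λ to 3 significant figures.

mean ≈ 1.95

Exponential median = ln 2 / λ, so λ = ln 2 / 1.35 = 0.513.
Mean = 1/λ = 1.95.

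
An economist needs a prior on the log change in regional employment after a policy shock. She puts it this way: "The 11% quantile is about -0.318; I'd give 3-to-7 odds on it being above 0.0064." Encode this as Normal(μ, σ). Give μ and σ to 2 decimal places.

For Normal(μ,σ), the p-quantile is μ + z_p·σ. Here z_{0.11} = -1.227, z_{0.7} = 0.5244.
So -0.318 = μ − 1.227σ and 0.0064 = μ + 0.5244σ.
Subtracting: σ = (0.0064 − -0.318)/(0.5244 − (-1.227)) = 0.19.
Then μ = -0.318 − (-1.227)·0.19 = -0.09.

μ = -0.09, σ = 0.19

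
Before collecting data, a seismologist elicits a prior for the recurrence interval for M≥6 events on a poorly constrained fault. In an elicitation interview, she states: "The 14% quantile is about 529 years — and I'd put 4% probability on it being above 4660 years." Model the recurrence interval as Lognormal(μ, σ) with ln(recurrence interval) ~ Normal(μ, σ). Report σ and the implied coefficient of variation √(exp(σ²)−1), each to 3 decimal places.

σ ≈ 0.769, CV ≈ 0.897

If T ~ Lognormal(μ,σ) then ln T ~ Normal(μ,σ), so the p-quantile of ln T is μ + z_p·σ.
ln(529) = 6.271 and ln(4660) = 8.447; z_{0.14} = -1.08, z_{0.96} = 1.751.
σ = (8.447 − 6.271)/(1.751 − (-1.08)) = 0.769.
μ = 6.271 − (-1.08)·0.769 = 7.101.
CV = √(exp(σ²)−1) = √(exp(0.5907)−1) = 0.897.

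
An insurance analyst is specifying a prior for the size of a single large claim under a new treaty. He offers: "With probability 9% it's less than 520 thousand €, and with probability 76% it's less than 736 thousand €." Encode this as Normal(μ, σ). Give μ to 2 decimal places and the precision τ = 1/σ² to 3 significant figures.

The p-quantile of Normal(μ,σ) is μ + z_p·σ, with z_{0.09} = -1.341 and z_{0.76} = 0.7063.
Eliminate σ: μ = (z₂·x₁ − z₁·x₂)/(z₂ − z₁) = (0.7063·520 − (-1.341)·736)/2.047 = 661.47.
Then σ = (x₂ − x₁)/(z₂ − z₁) = (736 − 520)/2.047 = 105.52.
Precision τ = 1/σ² = 1/105.5² = 8.98e-05.

μ = 661.47, τ = 8.98e-05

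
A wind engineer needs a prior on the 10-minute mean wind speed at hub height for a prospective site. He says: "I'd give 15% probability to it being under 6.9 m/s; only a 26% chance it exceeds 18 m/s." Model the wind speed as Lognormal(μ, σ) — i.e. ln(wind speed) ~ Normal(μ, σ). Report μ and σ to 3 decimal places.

If T ~ Lognormal(μ,σ) then ln T ~ Normal(μ,σ), so the p-quantile of ln T is μ + z_p·σ.
ln(6.9) = 1.932 and ln(18) = 2.89; z_{0.15} = -1.036, z_{0.74} = 0.6433.
σ = (2.89 − 1.932)/(0.6433 − (-1.036)) = 0.571.
μ = 1.932 − (-1.036)·0.571 = 2.523.

μ ≈ 2.523, σ ≈ 0.571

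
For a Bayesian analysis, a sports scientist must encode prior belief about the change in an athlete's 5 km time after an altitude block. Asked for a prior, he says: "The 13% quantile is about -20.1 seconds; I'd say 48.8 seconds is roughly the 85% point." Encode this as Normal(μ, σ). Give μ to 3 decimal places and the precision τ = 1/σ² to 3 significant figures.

The p-quantile of Normal(μ,σ) is μ + z_p·σ, with z_{0.13} = -1.126 and z_{0.85} = 1.036.
Eliminate σ: μ = (z₂·x₁ − z₁·x₂)/(z₂ − z₁) = (1.036·-20.1 − (-1.126)·48.8)/2.163 = 15.783.
Then σ = (x₂ − x₁)/(z₂ − z₁) = (48.8 − -20.1)/2.163 = 31.856.
Precision τ = 1/σ² = 1/31.86² = 0.000985.

μ = 15.783, τ = 0.000985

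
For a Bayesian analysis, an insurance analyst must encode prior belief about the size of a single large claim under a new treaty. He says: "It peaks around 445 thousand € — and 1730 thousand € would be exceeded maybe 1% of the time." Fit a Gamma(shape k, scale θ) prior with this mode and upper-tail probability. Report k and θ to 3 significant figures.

k ≈ 3.29, θ ≈ 195

Gamma(k,θ) with k>1 has mode (k−1)θ, so θ = 445/(k−1).
Need P(X < 1730) = 0.99 with θ tied to k this way. Start at k = 2, θ = 445: P(X<1730) ≈ 0.900.
Too low — raise k to concentrate. Iterating converges to k ≈ 3.29.
Then θ = 445/(3.29−1) ≈ 195.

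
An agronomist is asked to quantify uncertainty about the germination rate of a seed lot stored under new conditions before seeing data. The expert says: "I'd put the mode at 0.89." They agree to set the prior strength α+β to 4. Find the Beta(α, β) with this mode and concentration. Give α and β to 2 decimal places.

α = 2.78, β = 1.22

For α,β > 1 the Beta mode is (α−1)/(α+β−2). With α+β = 4, the mode is (α−1)/2.
Set (α−1)/2 = 0.89 → α = 1 + 0.89·2 = 2.78.
β = 4 − α = 1.22.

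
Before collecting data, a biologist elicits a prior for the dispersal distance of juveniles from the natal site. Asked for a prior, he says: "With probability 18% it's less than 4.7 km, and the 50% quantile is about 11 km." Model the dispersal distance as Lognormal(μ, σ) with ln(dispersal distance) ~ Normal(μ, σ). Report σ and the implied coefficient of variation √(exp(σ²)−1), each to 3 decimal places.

σ ≈ 0.929, CV ≈ 1.171

If T ~ Lognormal(μ,σ) then ln T ~ Normal(μ,σ), so the p-quantile of ln T is μ + z_p·σ.
ln(4.7) = 1.548 and ln(11) = 2.398; z_{0.18} = -0.9154, z_{0.5} = 0.
σ = (2.398 − 1.548)/(0 − (-0.9154)) = 0.929.
μ = 1.548 − (-0.9154)·0.929 = 2.398.
CV = √(exp(σ²)−1) = √(exp(0.8630)−1) = 1.171.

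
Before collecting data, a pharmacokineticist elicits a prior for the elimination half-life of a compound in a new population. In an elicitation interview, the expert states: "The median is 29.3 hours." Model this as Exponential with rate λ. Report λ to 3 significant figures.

λ ≈ 0.0237

Exponential median = ln 2 / λ, so λ = ln 2 / 29.3 = 0.0237.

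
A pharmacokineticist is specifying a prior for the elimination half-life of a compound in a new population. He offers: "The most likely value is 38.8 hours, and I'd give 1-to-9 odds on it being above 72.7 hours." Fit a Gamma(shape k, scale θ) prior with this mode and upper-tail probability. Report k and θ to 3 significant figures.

Gamma(k,θ) with k>1 has mode (k−1)θ, so θ = 38.8/(k−1).
Need P(X < 72.7) = 0.9 with θ tied to k this way. Start at k = 2, θ = 38.8: P(X<72.7) ≈ 0.559.
Too low — raise k to concentrate. Iterating converges to k ≈ 5.84.
Then θ = 38.8/(5.84−1) ≈ 8.01.

k ≈ 5.84, θ ≈ 8.01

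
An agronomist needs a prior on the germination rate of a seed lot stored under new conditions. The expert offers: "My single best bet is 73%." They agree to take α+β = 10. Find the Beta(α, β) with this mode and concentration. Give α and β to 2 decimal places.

For α,β > 1 the Beta mode is (α−1)/(α+β−2). With α+β = 10, the mode is (α−1)/8.
Set (α−1)/8 = 0.73 → α = 1 + 0.73·8 = 6.84.
β = 10 − α = 3.16.

α = 6.84, β = 3.16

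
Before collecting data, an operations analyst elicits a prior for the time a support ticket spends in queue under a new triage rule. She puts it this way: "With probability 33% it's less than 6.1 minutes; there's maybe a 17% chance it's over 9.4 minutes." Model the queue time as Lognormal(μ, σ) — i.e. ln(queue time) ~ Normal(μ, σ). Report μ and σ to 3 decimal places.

If T ~ Lognormal(μ,σ) then ln T ~ Normal(μ,σ), so the p-quantile of ln T is μ + z_p·σ.
ln(6.1) = 1.808 and ln(9.4) = 2.241; z_{0.33} = -0.4399, z_{0.83} = 0.9542.
σ = (2.241 − 1.808)/(0.9542 − (-0.4399)) = 0.310.
μ = 1.808 − (-0.4399)·0.310 = 1.945.

μ ≈ 1.945, σ ≈ 0.310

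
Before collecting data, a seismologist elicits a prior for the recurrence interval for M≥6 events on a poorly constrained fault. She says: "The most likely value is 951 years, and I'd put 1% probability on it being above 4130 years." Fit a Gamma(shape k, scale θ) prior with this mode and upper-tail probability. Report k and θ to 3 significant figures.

k ≈ 2.89, θ ≈ 502

Gamma(k,θ) with k>1 has mode (k−1)θ, so θ = 951/(k−1).
Need P(X < 4130) = 0.99 with θ tied to k this way. Start at k = 2, θ = 951: P(X<4130) ≈ 0.931.
Too low — raise k to concentrate. Iterating converges to k ≈ 2.89.
Then θ = 951/(2.89−1) ≈ 502.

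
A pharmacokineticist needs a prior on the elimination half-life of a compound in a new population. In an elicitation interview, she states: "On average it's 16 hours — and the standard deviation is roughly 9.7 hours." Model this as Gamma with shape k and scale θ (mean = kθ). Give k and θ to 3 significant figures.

For Gamma(k, scale θ): mean = kθ, variance = kθ², so CV = 1/√k.
CV = SD/mean = 9.7/16 = 0.6062, hence k = 1/CV² = 2.72.
Then θ = mean/k = 16/2.72 = 5.88.

k ≈ 2.72, θ ≈ 5.88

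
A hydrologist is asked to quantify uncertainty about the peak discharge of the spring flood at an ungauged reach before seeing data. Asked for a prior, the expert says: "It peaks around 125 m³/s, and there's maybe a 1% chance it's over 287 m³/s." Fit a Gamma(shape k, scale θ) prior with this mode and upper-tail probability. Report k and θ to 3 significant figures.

Gamma(k,θ) with k>1 has mode (k−1)θ, so θ = 125/(k−1).
Need P(X < 287) = 0.99 with θ tied to k this way. Start at k = 2, θ = 125: P(X<287) ≈ 0.668.
Too low — raise k to concentrate. Iterating converges to k ≈ 7.92.
Then θ = 125/(7.92−1) ≈ 18.1.

k ≈ 7.92, θ ≈ 18.1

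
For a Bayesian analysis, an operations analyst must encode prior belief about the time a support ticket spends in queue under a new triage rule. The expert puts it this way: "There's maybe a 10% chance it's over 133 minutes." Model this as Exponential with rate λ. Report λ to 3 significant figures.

P(T > 133.0) = e^(−λ·133.0) = 0.1, so λ = −ln(0.1)/133.0 = 0.0173.

λ ≈ 0.0173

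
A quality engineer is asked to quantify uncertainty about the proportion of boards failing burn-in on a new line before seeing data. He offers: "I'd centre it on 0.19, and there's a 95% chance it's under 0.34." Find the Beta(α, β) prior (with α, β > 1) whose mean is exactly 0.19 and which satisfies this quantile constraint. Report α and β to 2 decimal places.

With mean 0.19 fixed, write α = 0.19s, β = 0.81s where s = α+β.
Need P(θ < 0.34) = 0.95 under Beta(0.19s, 0.81s). Normal approximation: (q−m)/√(m(1−m)/s) ≈ z_{0.95} = 1.64, so s ≈ 0.19·0.81·(1.64)²/(0.34−0.19)² = 18.5.
At s = 18.5: P(θ<0.34) ≈ 0.937. Adjusting to match 0.95 gives s ≈ 21.83.
So α = 0.19·21.83 ≈ 4.15, β = 0.81·21.83 ≈ 17.68.

α ≈ 4.15, β ≈ 17.68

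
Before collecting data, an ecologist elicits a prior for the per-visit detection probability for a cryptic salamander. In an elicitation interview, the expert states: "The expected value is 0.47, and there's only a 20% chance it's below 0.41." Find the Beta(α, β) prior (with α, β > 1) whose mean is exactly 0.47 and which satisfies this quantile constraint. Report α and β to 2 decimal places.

α ≈ 23.19, β ≈ 26.15

With mean 0.47 fixed, write α = 0.47s, β = 0.53s where s = α+β.
Need P(θ < 0.41) = 0.2 under Beta(0.47s, 0.53s). Normal approximation: (q−m)/√(m(1−m)/s) ≈ z_{0.2} = -0.842, so s ≈ 0.47·0.53·(-0.842)²/(0.41−0.47)² = 49.0.
At s = 49.0: P(θ<0.41) ≈ 0.201. Adjusting to match 0.2 gives s ≈ 49.34.
So α = 0.47·49.34 ≈ 23.19, β = 0.53·49.34 ≈ 26.15.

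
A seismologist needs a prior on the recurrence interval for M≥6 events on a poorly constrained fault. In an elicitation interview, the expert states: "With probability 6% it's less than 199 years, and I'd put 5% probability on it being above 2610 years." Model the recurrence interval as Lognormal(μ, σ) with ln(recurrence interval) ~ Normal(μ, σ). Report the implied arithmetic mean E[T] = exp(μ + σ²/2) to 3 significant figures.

If T ~ Lognormal(μ,σ) then ln T ~ Normal(μ,σ), so the p-quantile of ln T is μ + z_p·σ.
ln(199) = 5.293 and ln(2610) = 7.867; z_{0.06} = -1.555, z_{0.95} = 1.645.
σ = (7.867 − 5.293)/(1.645 − (-1.555)) = 0.804.
μ = 5.293 − (-1.555)·0.804 = 6.544.
E[T] = exp(μ + σ²/2) = exp(6.544 + 0.3235) = 961 years.

E[T] ≈ 961 years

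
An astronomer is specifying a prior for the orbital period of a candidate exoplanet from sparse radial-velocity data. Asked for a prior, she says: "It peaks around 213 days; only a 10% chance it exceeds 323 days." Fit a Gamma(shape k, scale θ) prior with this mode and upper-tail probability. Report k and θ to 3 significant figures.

Gamma(k,θ) with k>1 has mode (k−1)θ, so θ = 213/(k−1).
Need P(X < 323) = 0.9 with θ tied to k this way. Start at k = 2, θ = 213: P(X<323) ≈ 0.448.
Too low — raise k to concentrate. Iterating converges to k ≈ 11.7.
Then θ = 213/(11.7−1) ≈ 19.8.

k ≈ 11.7, θ ≈ 19.8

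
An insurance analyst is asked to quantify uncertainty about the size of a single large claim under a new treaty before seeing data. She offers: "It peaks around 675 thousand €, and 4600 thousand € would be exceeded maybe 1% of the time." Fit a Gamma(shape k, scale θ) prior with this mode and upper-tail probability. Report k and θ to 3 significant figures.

Gamma(k,θ) with k>1 has mode (k−1)θ, so θ = 675/(k−1).
Need P(X < 4600) = 0.99 with θ tied to k this way. Start at k = 2, θ = 675: P(X<4600) ≈ 0.991.
Too high — lower k to spread out. Iterating converges to k ≈ 1.96.
Then θ = 675/(1.96−1) ≈ 700.

k ≈ 1.96, θ ≈ 700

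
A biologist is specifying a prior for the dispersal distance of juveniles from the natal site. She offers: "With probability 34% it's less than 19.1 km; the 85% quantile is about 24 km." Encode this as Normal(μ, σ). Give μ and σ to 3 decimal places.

The p-quantile of Normal(μ,σ) is μ + z_p·σ, with z_{0.34} = -0.4125 and z_{0.85} = 1.036.
Eliminate σ: μ = (z₂·x₁ − z₁·x₂)/(z₂ − z₁) = (1.036·19.1 − (-0.4125)·24)/1.449 = 20.495.
Then σ = (x₂ − x₁)/(z₂ − z₁) = (24 − 19.1)/1.449 = 3.382.

μ = 20.495, σ = 3.382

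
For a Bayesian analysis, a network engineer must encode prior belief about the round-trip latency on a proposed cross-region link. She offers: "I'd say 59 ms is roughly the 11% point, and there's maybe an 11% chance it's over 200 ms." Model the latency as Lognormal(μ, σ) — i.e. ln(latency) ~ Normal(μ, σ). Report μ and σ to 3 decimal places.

μ ≈ 4.688, σ ≈ 0.498

If T ~ Lognormal(μ,σ) then ln T ~ Normal(μ,σ), so the p-quantile of ln T is μ + z_p·σ.
ln(59) = 4.078 and ln(200) = 5.298; z_{0.11} = -1.227, z_{0.89} = 1.227.
σ = (5.298 − 4.078)/(1.227 − (-1.227)) = 0.498.
μ = 4.078 − (-1.227)·0.498 = 4.688.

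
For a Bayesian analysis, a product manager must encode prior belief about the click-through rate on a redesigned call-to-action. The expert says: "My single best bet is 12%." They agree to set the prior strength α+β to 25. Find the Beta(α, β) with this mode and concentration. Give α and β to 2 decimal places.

For α,β > 1 the Beta mode is (α−1)/(α+β−2). With α+β = 25, the mode is (α−1)/23.
Set (α−1)/23 = 0.12 → α = 1 + 0.12·23 = 3.76.
β = 25 − α = 21.24.

α = 3.76, β = 21.24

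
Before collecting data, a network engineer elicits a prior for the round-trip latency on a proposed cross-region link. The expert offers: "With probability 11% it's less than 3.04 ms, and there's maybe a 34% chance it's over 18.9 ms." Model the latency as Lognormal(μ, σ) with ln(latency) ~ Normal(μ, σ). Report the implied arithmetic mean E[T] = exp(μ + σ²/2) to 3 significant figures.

If T ~ Lognormal(μ,σ) then ln T ~ Normal(μ,σ), so the p-quantile of ln T is μ + z_p·σ.
ln(3.04) = 1.112 and ln(18.9) = 2.939; z_{0.11} = -1.227, z_{0.66} = 0.4125.
σ = (2.939 − 1.112)/(0.4125 − (-1.227)) = 1.115.
μ = 1.112 − (-1.227)·1.115 = 2.479.
E[T] = exp(μ + σ²/2) = exp(2.479 + 0.6215) = 22.2 ms.

E[T] ≈ 22.2 ms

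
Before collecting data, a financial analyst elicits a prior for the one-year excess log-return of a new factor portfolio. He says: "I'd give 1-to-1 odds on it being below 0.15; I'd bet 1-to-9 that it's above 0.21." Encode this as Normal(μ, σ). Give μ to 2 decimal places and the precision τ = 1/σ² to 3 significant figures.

μ = 0.15, τ = 456

For Normal(μ,σ), the p-quantile is μ + z_p·σ. Here z_{0.5} = 0, z_{0.9} = 1.282.
So 0.15 = μ + 0σ and 0.21 = μ + 1.282σ.
Subtracting: σ = (0.21 − 0.15)/(1.282 − (0)) = 0.05.
Then μ = 0.15 − (0)·0.05 = 0.15.
Precision τ = 1/σ² = 1/0.04682² = 456.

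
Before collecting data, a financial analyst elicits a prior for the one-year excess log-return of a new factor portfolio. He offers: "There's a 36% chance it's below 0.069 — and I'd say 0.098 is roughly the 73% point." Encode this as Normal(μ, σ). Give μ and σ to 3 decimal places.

For Normal(μ,σ), the p-quantile is μ + z_p·σ. Here z_{0.36} = -0.3585, z_{0.73} = 0.6128.
So 0.069 = μ − 0.3585σ and 0.098 = μ + 0.6128σ.
Subtracting: σ = (0.098 − 0.069)/(0.6128 − (-0.3585)) = 0.030.
Then μ = 0.069 − (-0.3585)·0.030 = 0.080.

μ = 0.080, σ = 0.030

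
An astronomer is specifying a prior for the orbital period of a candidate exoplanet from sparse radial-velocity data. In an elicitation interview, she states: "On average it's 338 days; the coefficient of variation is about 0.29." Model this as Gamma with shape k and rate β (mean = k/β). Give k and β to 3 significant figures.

For Gamma(k, rate β): mean = k/β, variance = k/β², so CV = 1/√k.
CV = 0.29, hence k = 1/CV² = 11.9.
Then β = k/mean = 11.9/338 = 0.0352.

k ≈ 11.9, β ≈ 0.0352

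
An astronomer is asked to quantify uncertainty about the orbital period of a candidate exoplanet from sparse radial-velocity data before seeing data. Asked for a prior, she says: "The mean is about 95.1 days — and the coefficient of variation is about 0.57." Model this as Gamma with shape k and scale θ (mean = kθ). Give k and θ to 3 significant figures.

For Gamma(k, scale θ): mean = kθ, variance = kθ², so CV = 1/√k.
CV = 0.57, hence k = 1/CV² = 3.08.
Then θ = mean/k = 95.1/3.08 = 30.9.

k ≈ 3.08, θ ≈ 30.9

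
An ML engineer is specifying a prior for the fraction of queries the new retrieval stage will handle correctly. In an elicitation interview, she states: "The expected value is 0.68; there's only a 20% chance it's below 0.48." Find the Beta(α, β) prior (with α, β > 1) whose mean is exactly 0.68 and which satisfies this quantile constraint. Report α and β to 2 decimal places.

With mean 0.68 fixed, write α = 0.68s, β = 0.32s where s = α+β.
Need P(θ < 0.48) = 0.2 under Beta(0.68s, 0.32s). Normal approximation: (q−m)/√(m(1−m)/s) ≈ z_{0.2} = -0.842, so s ≈ 0.68·0.32·(-0.842)²/(0.48−0.68)² = 3.9.
At s = 3.9: P(θ<0.48) ≈ 0.191. Adjusting to match 0.2 gives s ≈ 3.50.
So α = 0.68·3.50 ≈ 2.38, β = 0.32·3.50 ≈ 1.12.

α ≈ 2.38, β ≈ 1.12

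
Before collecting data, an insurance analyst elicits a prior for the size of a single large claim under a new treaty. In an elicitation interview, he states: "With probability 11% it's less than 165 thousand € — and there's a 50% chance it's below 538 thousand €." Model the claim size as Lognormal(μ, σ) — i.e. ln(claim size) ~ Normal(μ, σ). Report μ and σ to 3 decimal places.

If T ~ Lognormal(μ,σ) then ln T ~ Normal(μ,σ), so the p-quantile of ln T is μ + z_p·σ.
ln(165) = 5.106 and ln(538) = 6.288; z_{0.11} = -1.227, z_{0.5} = 0.
σ = (6.288 − 5.106)/(0 − (-1.227)) = 0.964.
μ = 5.106 − (-1.227)·0.964 = 6.288.

μ ≈ 6.288, σ ≈ 0.964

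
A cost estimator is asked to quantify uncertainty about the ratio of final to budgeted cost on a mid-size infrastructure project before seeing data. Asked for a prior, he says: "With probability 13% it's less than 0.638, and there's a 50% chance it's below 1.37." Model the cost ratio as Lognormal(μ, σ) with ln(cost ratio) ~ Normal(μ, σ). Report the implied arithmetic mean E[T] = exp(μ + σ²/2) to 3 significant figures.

E[T] ≈ 1.72

If T ~ Lognormal(μ,σ) then ln T ~ Normal(μ,σ), so the p-quantile of ln T is μ + z_p·σ.
ln(0.638) = -0.4494 and ln(1.37) = 0.3148; z_{0.13} = -1.126, z_{0.5} = 0.
σ = (0.3148 − -0.4494)/(0 − (-1.126)) = 0.678.
μ = -0.4494 − (-1.126)·0.678 = 0.315.
E[T] = exp(μ + σ²/2) = exp(0.315 + 0.2302) = 1.72.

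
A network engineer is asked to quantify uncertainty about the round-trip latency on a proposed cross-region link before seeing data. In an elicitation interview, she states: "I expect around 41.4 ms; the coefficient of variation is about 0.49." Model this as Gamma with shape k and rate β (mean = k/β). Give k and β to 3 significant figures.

For Gamma(k, rate β): mean = k/β, variance = k/β², so CV = 1/√k.
CV = 0.49, hence k = 1/CV² = 4.16.
Then β = k/mean = 4.16/41.4 = 0.101.

k ≈ 4.16, β ≈ 0.101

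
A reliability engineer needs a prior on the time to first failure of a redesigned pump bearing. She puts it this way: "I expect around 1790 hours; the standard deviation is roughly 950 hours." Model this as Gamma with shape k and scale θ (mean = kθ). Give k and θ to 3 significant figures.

For Gamma(k, scale θ): mean = kθ, variance = kθ², so CV = 1/√k.
CV = SD/mean = 950/1790 = 0.5307, hence k = 1/CV² = 3.55.
Then θ = mean/k = 1790/3.55 = 504.

k ≈ 3.55, θ ≈ 504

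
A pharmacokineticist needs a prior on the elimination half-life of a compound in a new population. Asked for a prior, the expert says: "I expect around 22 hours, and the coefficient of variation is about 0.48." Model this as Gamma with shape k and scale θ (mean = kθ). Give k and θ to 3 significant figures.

k ≈ 4.34, θ ≈ 5.07

For Gamma(k, scale θ): mean = kθ, variance = kθ², so CV = 1/√k.
CV = 0.48, hence k = 1/CV² = 4.34.
Then θ = mean/k = 22/4.34 = 5.07.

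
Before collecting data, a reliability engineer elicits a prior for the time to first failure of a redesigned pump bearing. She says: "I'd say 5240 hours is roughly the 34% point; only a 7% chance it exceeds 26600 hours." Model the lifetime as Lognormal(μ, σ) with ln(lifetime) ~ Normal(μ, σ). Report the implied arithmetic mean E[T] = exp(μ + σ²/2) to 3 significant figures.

If T ~ Lognormal(μ,σ) then ln T ~ Normal(μ,σ), so the p-quantile of ln T is μ + z_p·σ.
ln(5240) = 8.564 and ln(26600) = 10.19; z_{0.34} = -0.4125, z_{0.93} = 1.476.
σ = (10.19 − 8.564)/(1.476 − (-0.4125)) = 0.860.
μ = 8.564 − (-0.4125)·0.860 = 8.919.
E[T] = exp(μ + σ²/2) = exp(8.919 + 0.3701) = 10800 hours.

E[T] ≈ 10800 hours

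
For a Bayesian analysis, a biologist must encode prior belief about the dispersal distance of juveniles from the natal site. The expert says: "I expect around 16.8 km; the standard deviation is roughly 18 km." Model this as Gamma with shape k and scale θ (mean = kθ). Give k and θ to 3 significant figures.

k ≈ 0.871, θ ≈ 19.3

For Gamma(k, scale θ): mean = kθ, variance = kθ², so CV = 1/√k.
CV = SD/mean = 18/16.8 = 1.071, hence k = 1/CV² = 0.871.
Then θ = mean/k = 16.8/0.871 = 19.3.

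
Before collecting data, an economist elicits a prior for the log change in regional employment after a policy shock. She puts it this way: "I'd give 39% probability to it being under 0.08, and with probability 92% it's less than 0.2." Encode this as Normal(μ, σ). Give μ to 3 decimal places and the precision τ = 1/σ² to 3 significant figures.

The p-quantile of Normal(μ,σ) is μ + z_p·σ, with z_{0.39} = -0.2793 and z_{0.92} = 1.405.
Eliminate σ: μ = (z₂·x₁ − z₁·x₂)/(z₂ − z₁) = (1.405·0.08 − (-0.2793)·0.2)/1.684 = 0.100.
Then σ = (x₂ − x₁)/(z₂ − z₁) = (0.2 − 0.08)/1.684 = 0.071.
Precision τ = 1/σ² = 1/0.07124² = 197.

μ = 0.100, τ = 197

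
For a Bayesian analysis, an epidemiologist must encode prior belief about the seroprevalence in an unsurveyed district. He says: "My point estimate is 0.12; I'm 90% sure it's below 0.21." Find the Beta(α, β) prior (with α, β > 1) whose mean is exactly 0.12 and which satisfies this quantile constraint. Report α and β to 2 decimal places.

α ≈ 2.80, β ≈ 20.50

With mean 0.12 fixed, write α = 0.12s, β = 0.88s where s = α+β.
Need P(θ < 0.21) = 0.9 under Beta(0.12s, 0.88s). Normal approximation: (q−m)/√(m(1−m)/s) ≈ z_{0.9} = 1.28, so s ≈ 0.12·0.88·(1.28)²/(0.21−0.12)² = 21.4.
At s = 21.4: P(θ<0.21) ≈ 0.893. Adjusting to match 0.9 gives s ≈ 23.30.
So α = 0.12·23.30 ≈ 2.80, β = 0.88·23.30 ≈ 20.50.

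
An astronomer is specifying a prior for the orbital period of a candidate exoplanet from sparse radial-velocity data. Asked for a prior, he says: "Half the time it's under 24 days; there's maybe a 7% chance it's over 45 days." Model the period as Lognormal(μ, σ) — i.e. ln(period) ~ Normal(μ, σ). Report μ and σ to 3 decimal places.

If T ~ Lognormal(μ,σ) then ln T ~ Normal(μ,σ), so the p-quantile of ln T is μ + z_p·σ.
ln(24) = 3.178 and ln(45) = 3.807; z_{0.5} = 0, z_{0.93} = 1.476.
σ = (3.807 − 3.178)/(1.476 − (0)) = 0.426.
μ = 3.178 − (0)·0.426 = 3.178.

μ ≈ 3.178, σ ≈ 0.426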